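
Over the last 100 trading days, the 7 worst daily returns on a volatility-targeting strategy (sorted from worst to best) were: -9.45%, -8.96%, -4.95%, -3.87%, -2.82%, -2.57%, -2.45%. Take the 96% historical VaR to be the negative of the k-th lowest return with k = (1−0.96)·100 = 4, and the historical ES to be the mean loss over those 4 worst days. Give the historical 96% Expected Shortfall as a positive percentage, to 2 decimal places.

The 4 worst returns sum to -27.23%.
ES = −(-27.23%) / 4 = 6.8075% ≈ 6.81%.

6.81%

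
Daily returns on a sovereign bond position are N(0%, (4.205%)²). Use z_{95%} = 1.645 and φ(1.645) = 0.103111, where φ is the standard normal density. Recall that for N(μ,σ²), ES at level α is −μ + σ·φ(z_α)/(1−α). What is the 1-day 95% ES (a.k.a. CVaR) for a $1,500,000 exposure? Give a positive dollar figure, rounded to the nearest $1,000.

Tail multiplier: φ(z)/(1−α) = 0.103111 / 0.05 = 2.062.
ES = 4.205% × 2.062 = 8.671%.
On $1,500,000: 0.08671 × $1,500,000 = $130,065.

$130,000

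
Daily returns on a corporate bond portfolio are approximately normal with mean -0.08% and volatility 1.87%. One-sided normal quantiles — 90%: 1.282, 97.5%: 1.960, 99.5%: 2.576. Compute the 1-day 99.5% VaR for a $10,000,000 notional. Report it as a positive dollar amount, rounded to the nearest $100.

$489,700

VaR = −μ + z·σ = −(-0.08%) + 2.576 × 1.87% = 4.897%.
On $10,000,000: 0.04897 × $10,000,000 = $489,700.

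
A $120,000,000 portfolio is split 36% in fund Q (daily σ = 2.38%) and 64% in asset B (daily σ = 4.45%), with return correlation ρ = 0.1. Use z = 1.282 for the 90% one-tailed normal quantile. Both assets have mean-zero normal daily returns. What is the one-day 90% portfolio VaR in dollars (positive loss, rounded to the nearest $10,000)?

$4,700,000

σ_p² = 0.36²·2.38² + 0.64²·4.45² + 2·0.1·0.36·0.64·2.38·4.45 = 9.3332 (%²).
σ_p = √9.3332 = 3.055%.
VaR = 1.282 × 3.055% = 3.917%; on $120,000,000 that is $4,700,400.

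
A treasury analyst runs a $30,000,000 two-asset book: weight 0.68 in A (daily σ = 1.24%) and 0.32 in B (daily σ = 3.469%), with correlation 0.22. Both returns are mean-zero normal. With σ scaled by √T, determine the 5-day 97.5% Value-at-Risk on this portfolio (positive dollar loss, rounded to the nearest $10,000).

$2,020,000

σ_p = √(0.68²·1.24² + 0.32²·3.469² + 2·0.22·0.68·0.32·1.24·3.469) = 1.535%.
σ_{5d} = 1.535% × √5 = 3.432%.
z(97.5%) = 1.960.
VaR = 1.960 × 3.432% = 6.727%; on $30,000,000 that is $2,018,100.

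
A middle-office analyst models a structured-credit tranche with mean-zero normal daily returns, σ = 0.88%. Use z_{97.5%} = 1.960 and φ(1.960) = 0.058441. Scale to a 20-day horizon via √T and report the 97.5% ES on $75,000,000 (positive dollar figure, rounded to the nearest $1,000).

σ_{20d} = 0.88% × √20 = 3.935%.
ES multiplier = φ(z)/(1−α) = 0.058441/0.025 = 2.338.
ES = 3.935% × 2.338 = 9.200%; on $75,000,000: $6,900,000.

$6,900,000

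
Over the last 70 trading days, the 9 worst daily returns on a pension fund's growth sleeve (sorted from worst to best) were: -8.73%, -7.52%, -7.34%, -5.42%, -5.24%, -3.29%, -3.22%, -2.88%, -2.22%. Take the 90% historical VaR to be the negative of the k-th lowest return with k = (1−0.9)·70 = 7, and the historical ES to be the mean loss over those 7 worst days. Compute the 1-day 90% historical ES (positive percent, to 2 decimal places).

5.82%

The 7 worst returns sum to -40.76%.
ES = −(-40.76%) / 7 = 5.8228…% ≈ 5.82%.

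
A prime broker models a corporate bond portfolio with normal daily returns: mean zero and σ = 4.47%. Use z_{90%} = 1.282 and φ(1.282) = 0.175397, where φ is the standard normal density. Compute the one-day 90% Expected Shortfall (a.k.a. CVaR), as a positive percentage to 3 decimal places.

Tail multiplier: φ(z)/(1−α) = 0.175397 / 0.1 = 1.754.
ES = 4.47% × 1.754 = 7.840%.

7.840%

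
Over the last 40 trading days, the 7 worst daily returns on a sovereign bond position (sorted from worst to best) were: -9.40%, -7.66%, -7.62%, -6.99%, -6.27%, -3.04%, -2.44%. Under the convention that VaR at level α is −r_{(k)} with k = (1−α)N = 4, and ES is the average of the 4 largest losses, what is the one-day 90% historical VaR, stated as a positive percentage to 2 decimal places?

6.99%

k = 4; the 4th lowest return is -6.99%, so VaR = 6.99%.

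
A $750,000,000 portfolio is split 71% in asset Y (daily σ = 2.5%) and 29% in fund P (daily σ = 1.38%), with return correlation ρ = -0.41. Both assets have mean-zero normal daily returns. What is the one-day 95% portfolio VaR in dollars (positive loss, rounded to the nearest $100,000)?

σ_p² = 0.71²·2.5² + 0.29²·1.38² + 2·-0.41·0.71·0.29·2.5·1.38 = 2.7283 (%²).
σ_p = √2.7283 = 1.652%.
At 95%, z = 1.645.
VaR = 1.645 × 1.652% = 2.718%; on $750,000,000 that is $20,385,000.

$20,400,000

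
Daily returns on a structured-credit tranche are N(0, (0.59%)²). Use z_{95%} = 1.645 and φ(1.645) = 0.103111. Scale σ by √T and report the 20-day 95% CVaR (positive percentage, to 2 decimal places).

5.44%

σ_{20d} = 0.59% × √20 = 2.639%.
ES multiplier = φ(z)/(1−α) = 0.103111/0.05 = 2.062.
ES = 2.639% × 2.062 = 5.442%.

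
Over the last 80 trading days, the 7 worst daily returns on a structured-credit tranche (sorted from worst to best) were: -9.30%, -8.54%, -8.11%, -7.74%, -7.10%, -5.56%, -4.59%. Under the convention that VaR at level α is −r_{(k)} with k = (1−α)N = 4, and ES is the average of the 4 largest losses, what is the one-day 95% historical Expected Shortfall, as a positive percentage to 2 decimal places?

8.42%

The 4 worst returns sum to -33.69%.
ES = −(-33.69%) / 4 = 8.4225% ≈ 8.42%.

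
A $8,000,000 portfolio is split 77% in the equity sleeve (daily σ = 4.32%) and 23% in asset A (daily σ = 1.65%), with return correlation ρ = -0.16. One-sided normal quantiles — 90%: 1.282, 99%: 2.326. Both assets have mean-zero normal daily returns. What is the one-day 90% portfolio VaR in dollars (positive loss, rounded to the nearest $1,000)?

σ_p² = 0.77²·4.32² + 0.23²·1.65² + 2·-0.16·0.77·0.23·4.32·1.65 = 10.8050 (%²).
σ_p = √10.8050 = 3.287%.
VaR = 1.282 × 3.287% = 4.214%; on $8,000,000 that is $337,120.

$337,000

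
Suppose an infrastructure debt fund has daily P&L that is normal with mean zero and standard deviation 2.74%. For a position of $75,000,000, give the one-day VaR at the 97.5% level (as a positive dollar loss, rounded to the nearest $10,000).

At 97.5% one-sided, z = 1.960.
VaR = z·σ = 1.960 × 2.74% = 5.370%.
On $75,000,000: 0.05370 × $75,000,000 = $4,027,500.

$4,030,000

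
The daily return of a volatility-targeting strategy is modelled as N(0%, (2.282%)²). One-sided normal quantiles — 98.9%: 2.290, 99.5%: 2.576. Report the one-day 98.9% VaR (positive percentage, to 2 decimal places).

VaR = z·σ = 2.290 × 2.282% = 5.226%.

5.23%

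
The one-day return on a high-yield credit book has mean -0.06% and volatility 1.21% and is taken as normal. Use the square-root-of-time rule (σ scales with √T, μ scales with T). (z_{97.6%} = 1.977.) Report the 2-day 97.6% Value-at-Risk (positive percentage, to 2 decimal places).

σ_{2d} = 1.21% × √2 = 1.711%; μ_{2d} = 2 × -0.06% = -0.120%.
VaR = −(-0.120%) + 1.977 × 1.711% = 3.503%.

3.50%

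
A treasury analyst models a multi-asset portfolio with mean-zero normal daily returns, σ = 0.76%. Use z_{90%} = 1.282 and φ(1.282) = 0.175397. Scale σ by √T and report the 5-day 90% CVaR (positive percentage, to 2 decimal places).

σ_{5d} = 0.76% × √5 = 1.699%.
ES multiplier = φ(z)/(1−α) = 0.175397/0.1 = 1.754.
ES = 1.699% × 1.754 = 2.980%.

2.98%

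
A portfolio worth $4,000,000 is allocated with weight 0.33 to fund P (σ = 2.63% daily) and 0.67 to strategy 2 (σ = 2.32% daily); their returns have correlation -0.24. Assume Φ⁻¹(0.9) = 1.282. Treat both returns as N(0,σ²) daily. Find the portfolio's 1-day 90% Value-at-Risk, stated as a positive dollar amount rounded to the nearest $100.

$81,400

σ_p² = 0.33²·2.63² + 0.67²·2.32² + 2·-0.24·0.33·0.67·2.63·2.32 = 2.5219 (%²).
σ_p = √2.5219 = 1.588%.
VaR = 1.282 × 1.588% = 2.036%; on $4,000,000 that is $81,440.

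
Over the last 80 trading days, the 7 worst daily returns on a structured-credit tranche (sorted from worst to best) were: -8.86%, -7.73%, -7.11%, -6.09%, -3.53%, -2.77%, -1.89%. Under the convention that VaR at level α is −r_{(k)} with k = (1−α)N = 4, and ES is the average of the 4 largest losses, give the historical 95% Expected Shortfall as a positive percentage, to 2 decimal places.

7.45%

The 4 worst returns sum to -29.79%.
ES = −(-29.79%) / 4 = 7.4475% ≈ 7.45%.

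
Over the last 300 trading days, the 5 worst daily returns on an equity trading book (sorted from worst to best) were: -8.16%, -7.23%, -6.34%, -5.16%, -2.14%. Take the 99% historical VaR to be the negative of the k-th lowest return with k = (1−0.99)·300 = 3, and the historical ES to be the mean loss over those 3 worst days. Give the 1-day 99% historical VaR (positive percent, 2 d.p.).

k = 3; the 3rd lowest return is -6.34%, so VaR = 6.34%.

6.34%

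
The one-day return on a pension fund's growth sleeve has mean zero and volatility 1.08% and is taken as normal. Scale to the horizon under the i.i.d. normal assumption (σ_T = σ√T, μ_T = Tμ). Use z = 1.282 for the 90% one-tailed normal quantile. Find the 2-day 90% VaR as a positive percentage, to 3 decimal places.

σ_{2d} = 1.08% × √2 = 1.527%.
VaR = 1.282 × 1.527% = 1.958%.

1.958%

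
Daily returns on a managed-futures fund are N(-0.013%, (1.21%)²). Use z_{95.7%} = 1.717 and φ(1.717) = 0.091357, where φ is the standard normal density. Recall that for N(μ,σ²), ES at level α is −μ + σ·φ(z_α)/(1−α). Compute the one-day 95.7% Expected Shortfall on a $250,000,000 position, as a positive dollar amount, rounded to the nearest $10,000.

Tail multiplier: φ(z)/(1−α) = 0.091357 / 0.043 = 2.125.
ES = −(-0.013%) + 1.21% × 2.125 = 2.584%.
On $250,000,000: 0.02584 × $250,000,000 = $6,460,000.

$6,460,000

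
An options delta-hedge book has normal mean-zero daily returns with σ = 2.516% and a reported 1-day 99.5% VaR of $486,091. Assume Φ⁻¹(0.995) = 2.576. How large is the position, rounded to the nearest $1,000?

VaR as a fraction of value: z·σ = 2.576 × 2.516% = 6.48122%.
Position = $486,091 / 0.0648122 = $7,499,997.

$7,500,000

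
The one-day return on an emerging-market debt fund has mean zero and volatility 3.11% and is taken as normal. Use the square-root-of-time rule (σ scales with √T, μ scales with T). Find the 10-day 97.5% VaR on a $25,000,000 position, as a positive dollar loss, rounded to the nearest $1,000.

At 97.5%, z = 1.960.
σ_{10d} = 3.11% × √10 = 9.835%.
VaR = 1.960 × 9.835% = 19.277%.
On $25,000,000: 0.19277 × $25,000,000 = $4,819,250.

$4,819,000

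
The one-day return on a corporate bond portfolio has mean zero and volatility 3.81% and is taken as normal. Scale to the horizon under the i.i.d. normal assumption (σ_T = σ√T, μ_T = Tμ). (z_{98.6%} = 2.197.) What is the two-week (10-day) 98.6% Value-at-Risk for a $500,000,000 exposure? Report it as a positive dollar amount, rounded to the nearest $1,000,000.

$132,000,000

σ_{10d} = 3.81% × √10 = 12.048%.
VaR = 2.197 × 12.048% = 26.469%.
On $500,000,000: 0.26469 × $500,000,000 = $132,345,000.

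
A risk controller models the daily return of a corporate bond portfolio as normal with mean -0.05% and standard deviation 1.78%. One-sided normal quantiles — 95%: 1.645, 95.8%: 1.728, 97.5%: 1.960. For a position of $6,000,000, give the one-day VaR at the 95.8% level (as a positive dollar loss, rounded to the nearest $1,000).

$188,000

VaR = −μ + z·σ = −(-0.05%) + 1.728 × 1.78% = 3.126%.
On $6,000,000: 0.03126 × $6,000,000 = $187,560.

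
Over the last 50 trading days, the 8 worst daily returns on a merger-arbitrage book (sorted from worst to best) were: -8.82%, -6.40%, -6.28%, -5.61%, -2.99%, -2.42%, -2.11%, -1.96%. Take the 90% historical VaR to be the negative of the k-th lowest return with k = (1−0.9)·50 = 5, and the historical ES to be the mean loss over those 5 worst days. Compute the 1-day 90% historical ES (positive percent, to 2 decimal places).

6.02%

The 5 worst returns sum to -30.10%.
ES = −(-30.10%) / 5 = 6.02%.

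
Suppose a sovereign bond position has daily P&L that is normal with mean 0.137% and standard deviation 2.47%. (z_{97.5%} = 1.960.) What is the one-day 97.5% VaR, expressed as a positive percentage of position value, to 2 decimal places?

4.70%

VaR = −μ + z·σ = −(0.137%) + 1.960 × 2.47% = 4.704%.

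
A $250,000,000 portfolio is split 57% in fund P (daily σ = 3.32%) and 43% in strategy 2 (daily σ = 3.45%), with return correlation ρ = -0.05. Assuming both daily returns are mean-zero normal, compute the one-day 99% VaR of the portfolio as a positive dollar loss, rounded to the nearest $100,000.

$13,600,000

σ_p² = 0.57²·3.32² + 0.43²·3.45² + 2·-0.05·0.57·0.43·3.32·3.45 = 5.5012 (%²).
σ_p = √5.5012 = 2.345%.
At 99%, z = 2.326.
VaR = 2.326 × 2.345% = 5.454%; on $250,000,000 that is $13,635,000.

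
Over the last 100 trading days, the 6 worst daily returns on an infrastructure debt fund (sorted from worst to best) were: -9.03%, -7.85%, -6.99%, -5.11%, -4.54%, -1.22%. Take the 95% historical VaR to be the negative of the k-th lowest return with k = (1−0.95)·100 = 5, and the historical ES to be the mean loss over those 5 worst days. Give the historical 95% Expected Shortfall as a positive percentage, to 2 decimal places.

6.70%

The 5 worst returns sum to -33.52%.
ES = −(-33.52%) / 5 = 6.704% ≈ 6.70%.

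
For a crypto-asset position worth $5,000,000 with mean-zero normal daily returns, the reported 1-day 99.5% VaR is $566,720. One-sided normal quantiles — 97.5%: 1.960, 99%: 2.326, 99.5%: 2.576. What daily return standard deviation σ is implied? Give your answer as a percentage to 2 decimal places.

VaR as a fraction: $566,720 / $5,000,000 = 11.334%.
σ = VaR / z = 11.334% / 2.576 = 4.400%.

4.40%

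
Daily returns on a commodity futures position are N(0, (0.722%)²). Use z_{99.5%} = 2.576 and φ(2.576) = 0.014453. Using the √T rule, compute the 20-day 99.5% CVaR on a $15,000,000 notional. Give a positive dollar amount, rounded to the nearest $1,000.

$1,400,000

σ_{20d} = 0.722% × √20 = 3.229%.
ES multiplier = φ(z)/(1−α) = 0.014453/0.005 = 2.891.
ES = 3.229% × 2.891 = 9.335%; on $15,000,000: $1,400,250.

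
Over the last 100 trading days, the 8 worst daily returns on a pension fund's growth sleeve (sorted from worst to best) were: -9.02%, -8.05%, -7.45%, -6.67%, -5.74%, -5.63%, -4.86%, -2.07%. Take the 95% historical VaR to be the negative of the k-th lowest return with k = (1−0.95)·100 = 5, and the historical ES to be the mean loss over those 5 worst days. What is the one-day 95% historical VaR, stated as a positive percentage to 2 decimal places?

5.74%

k = 5; the 5th lowest return is -5.74%, so VaR = 5.74%.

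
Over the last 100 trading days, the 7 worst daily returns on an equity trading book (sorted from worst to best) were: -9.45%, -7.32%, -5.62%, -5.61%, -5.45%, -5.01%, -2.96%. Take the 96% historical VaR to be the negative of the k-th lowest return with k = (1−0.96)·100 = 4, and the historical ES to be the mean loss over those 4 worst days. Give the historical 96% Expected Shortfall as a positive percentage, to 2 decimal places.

The 4 worst returns sum to -28.00%.
ES = −(-28.00%) / 4 = 7% ≈ 7.00%.

7.00%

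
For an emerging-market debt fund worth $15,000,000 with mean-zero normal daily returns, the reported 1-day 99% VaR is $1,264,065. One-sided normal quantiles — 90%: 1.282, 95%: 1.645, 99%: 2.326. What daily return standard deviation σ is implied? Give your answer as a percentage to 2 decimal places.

3.62%

VaR as a fraction: $1,264,065 / $15,000,000 = 8.427%.
σ = VaR / z = 8.427% / 2.326 = 3.623%.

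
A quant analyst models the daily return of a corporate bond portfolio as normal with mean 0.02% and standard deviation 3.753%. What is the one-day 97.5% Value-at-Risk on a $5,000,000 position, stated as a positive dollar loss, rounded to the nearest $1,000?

$367,000

At 97.5% one-sided, z = 1.960.
VaR = −μ + z·σ = −(0.02%) + 1.960 × 3.753% = 7.336%.
On $5,000,000: 0.07336 × $5,000,000 = $366,800.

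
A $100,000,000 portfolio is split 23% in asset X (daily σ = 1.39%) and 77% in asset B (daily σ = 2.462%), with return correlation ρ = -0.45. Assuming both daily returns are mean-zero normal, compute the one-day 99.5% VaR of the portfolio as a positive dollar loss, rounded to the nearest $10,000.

$4,570,000

σ_p² = 0.23²·1.39² + 0.77²·2.462² + 2·-0.45·0.23·0.77·1.39·2.462 = 3.1506 (%²).
σ_p = √3.1506 = 1.775%.
At 99.5%, z = 2.576.
VaR = 2.576 × 1.775% = 4.572%; on $100,000,000 that is $4,572,000.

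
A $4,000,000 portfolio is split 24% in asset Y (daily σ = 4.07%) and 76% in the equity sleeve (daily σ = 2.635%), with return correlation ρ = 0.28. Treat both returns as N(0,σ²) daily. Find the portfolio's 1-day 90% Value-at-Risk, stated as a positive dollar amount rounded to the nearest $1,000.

$126,000

σ_p² = 0.24²·4.07² + 0.76²·2.635² + 2·0.28·0.24·0.76·4.07·2.635 = 6.0600 (%²).
σ_p = √6.0600 = 2.462%.
At 90%, z = 1.282.
VaR = 1.282 × 2.462% = 3.156%; on $4,000,000 that is $126,240.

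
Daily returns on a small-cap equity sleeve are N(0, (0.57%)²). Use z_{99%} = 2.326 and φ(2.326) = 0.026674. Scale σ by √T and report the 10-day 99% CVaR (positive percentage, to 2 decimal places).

σ_{10d} = 0.57% × √10 = 1.802%.
ES multiplier = φ(z)/(1−α) = 0.026674/0.01 = 2.667.
ES = 1.802% × 2.667 = 4.806%.

4.81%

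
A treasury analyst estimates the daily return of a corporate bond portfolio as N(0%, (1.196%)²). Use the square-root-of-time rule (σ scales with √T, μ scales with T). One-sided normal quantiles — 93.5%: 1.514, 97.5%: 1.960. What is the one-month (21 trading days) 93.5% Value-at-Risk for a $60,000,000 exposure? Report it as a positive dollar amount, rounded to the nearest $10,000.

$4,980,000

σ_{21d} = 1.196% × √21 = 5.481%.
VaR = 1.514 × 5.481% = 8.298%.
On $60,000,000: 0.08298 × $60,000,000 = $4,978,800.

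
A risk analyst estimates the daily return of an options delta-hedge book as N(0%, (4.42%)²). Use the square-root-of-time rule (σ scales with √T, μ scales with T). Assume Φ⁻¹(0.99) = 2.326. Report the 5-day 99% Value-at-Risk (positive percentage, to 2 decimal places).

22.99%

σ_{5d} = 4.42% × √5 = 9.883%.
VaR = 2.326 × 9.883% = 22.988%.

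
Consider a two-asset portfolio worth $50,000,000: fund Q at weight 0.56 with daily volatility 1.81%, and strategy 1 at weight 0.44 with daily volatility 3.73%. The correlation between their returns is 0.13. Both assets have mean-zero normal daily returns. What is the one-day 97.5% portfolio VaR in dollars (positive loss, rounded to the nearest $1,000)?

$1,997,000

σ_p² = 0.56²·1.81² + 0.44²·3.73² + 2·0.13·0.56·0.44·1.81·3.73 = 4.1534 (%²).
σ_p = √4.1534 = 2.038%.
At 97.5%, z = 1.960.
VaR = 1.960 × 2.038% = 3.994%; on $50,000,000 that is $1,997,000.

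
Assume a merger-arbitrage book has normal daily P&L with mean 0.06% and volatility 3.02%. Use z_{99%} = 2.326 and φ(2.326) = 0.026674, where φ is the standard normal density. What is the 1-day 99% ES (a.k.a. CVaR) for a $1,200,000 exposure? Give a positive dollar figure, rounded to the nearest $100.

Tail multiplier: φ(z)/(1−α) = 0.026674 / 0.01 = 2.667.
ES = −(0.06%) + 3.02% × 2.667 = 7.994%.
On $1,200,000: 0.07994 × $1,200,000 = $95,928.

$95,900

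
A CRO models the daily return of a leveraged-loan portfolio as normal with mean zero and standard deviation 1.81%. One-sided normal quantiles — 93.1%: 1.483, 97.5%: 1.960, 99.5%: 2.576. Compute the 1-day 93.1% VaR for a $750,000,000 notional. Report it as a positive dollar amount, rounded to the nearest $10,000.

VaR = z·σ = 1.483 × 1.81% = 2.684%.
On $750,000,000: 0.02684 × $750,000,000 = $20,130,000.

$20,130,000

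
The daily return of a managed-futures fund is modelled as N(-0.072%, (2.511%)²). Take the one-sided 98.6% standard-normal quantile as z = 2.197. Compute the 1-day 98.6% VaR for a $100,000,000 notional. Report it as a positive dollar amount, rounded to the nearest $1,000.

$5,589,000

VaR = −μ + z·σ = −(-0.072%) + 2.197 × 2.511% = 5.589%.
On $100,000,000: 0.05589 × $100,000,000 = $5,589,000.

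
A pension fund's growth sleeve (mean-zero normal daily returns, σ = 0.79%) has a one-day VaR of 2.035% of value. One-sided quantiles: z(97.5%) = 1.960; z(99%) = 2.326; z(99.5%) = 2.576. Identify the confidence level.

99.5%

Implied z = VaR/σ = 2.035 / 0.79 = 2.576.
This matches z(99.5%) = 2.576.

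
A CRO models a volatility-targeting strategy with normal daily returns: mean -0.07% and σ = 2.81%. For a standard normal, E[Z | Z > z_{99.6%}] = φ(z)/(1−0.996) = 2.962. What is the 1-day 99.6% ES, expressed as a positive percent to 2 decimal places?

ES = −(-0.07%) + 2.81% × 2.962 = 8.393%.

8.39%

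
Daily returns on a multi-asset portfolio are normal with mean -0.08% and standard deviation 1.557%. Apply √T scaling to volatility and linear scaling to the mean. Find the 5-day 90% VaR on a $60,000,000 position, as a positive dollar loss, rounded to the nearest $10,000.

At 90%, z = 1.282.
σ_{5d} = 1.557% × √5 = 3.482%; μ_{5d} = 5 × -0.08% = -0.400%.
VaR = −(-0.400%) + 1.282 × 3.482% = 4.864%.
On $60,000,000: 0.04864 × $60,000,000 = $2,918,400.

$2,920,000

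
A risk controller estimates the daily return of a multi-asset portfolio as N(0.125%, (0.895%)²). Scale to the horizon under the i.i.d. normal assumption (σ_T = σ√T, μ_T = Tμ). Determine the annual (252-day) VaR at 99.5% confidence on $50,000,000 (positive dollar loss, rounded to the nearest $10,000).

$2,550,000

At 99.5%, z = 2.576.
σ_{252d} = 0.895% × √252 = 14.208%; μ_{252d} = 252 × 0.125% = 31.500%.
VaR = −(31.500%) + 2.576 × 14.208% = 5.100%.
On $50,000,000: 0.05100 × $50,000,000 = $2,550,000.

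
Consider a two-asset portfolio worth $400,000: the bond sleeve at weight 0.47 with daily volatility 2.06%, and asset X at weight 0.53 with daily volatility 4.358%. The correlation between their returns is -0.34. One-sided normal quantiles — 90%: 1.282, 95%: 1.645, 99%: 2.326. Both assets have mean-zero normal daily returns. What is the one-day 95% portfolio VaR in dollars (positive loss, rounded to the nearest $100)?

$14,300

σ_p² = 0.47²·2.06² + 0.53²·4.358² + 2·-0.34·0.47·0.53·2.06·4.358 = 4.7516 (%²).
σ_p = √4.7516 = 2.180%.
VaR = 1.645 × 2.180% = 3.586%; on $400,000 that is $14,344.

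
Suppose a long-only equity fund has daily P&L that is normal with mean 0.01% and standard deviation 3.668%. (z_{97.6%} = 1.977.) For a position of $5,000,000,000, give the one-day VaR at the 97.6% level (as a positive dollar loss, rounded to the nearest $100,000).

$362,100,000

VaR = −μ + z·σ = −(0.01%) + 1.977 × 3.668% = 7.242%.
On $5,000,000,000: 0.07242 × $5,000,000,000 = $362,100,000.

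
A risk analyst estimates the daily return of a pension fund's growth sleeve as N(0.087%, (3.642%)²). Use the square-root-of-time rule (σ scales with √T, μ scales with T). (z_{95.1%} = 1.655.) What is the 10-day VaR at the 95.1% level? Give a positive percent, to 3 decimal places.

σ_{10d} = 3.642% × √10 = 11.517%; μ_{10d} = 10 × 0.087% = 0.870%.
VaR = −(0.870%) + 1.655 × 11.517% = 18.191%.

18.191%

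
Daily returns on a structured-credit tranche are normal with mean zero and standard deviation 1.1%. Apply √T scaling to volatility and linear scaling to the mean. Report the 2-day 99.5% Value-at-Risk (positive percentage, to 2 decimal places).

At 99.5%, z = 2.576.
σ_{2d} = 1.1% × √2 = 1.556%.
VaR = 2.576 × 1.556% = 4.008%.

4.01%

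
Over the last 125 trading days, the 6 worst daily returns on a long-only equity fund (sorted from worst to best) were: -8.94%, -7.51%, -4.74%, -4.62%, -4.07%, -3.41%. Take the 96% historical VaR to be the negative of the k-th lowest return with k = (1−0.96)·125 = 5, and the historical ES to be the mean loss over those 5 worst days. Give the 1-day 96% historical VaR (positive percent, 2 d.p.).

4.07%

k = 5; the 5th lowest return is -4.07%, so VaR = 4.07%.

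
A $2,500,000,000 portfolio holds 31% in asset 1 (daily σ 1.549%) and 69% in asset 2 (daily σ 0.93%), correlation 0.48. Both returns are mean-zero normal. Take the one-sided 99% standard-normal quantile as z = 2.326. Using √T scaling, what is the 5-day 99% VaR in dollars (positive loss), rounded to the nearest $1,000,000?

σ_p = √(0.31²·1.549² + 0.69²·0.93² + 2·0.48·0.31·0.69·1.549·0.93) = 0.969%.
σ_{5d} = 0.969% × √5 = 2.167%.
VaR = 2.326 × 2.167% = 5.040%; on $2,500,000,000 that is $126,000,000.

$126,000,000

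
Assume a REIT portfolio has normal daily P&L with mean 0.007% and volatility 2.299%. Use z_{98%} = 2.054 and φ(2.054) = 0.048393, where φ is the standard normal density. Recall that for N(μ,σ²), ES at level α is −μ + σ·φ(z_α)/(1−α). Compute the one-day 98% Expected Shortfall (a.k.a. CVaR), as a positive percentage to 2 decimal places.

5.56%

Tail multiplier: φ(z)/(1−α) = 0.048393 / 0.02 = 2.420.
ES = −(0.007%) + 2.299% × 2.420 = 5.557%.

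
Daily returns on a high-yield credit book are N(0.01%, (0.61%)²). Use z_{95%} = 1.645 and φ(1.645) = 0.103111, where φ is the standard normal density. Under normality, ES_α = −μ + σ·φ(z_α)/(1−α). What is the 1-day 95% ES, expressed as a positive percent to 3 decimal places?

Tail multiplier: φ(z)/(1−α) = 0.103111 / 0.05 = 2.062.
ES = −(0.01%) + 0.61% × 2.062 = 1.248%.

1.248%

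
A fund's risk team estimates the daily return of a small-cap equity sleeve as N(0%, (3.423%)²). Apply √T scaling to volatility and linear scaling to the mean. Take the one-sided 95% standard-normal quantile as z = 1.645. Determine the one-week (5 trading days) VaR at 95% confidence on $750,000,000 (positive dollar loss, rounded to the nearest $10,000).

$94,430,000

σ_{5d} = 3.423% × √5 = 7.654%.
VaR = 1.645 × 7.654% = 12.591%.
On $750,000,000: 0.12591 × $750,000,000 = $94,432,500.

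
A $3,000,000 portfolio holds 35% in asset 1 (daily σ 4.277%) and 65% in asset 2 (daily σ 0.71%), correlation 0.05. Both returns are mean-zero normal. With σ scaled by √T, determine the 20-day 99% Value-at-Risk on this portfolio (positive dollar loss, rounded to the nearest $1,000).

$496,000

σ_p = √(0.35²·4.277² + 0.65²·0.71² + 2·0.05·0.35·0.65·4.277·0.71) = 1.588%.
σ_{20d} = 1.588% × √20 = 7.102%.
z(99%) = 2.326.
VaR = 2.326 × 7.102% = 16.519%; on $3,000,000 that is $495,570.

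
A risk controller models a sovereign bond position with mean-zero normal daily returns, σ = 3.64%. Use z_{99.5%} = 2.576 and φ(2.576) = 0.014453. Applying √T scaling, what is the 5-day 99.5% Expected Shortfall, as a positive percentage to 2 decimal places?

23.53%

σ_{5d} = 3.64% × √5 = 8.139%.
ES multiplier = φ(z)/(1−α) = 0.014453/0.005 = 2.891.
ES = 8.139% × 2.891 = 23.530%.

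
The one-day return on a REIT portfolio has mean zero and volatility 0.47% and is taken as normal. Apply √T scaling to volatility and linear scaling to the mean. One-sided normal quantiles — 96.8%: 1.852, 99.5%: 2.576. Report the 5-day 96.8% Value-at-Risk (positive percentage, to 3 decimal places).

σ_{5d} = 0.47% × √5 = 1.051%.
VaR = 1.852 × 1.051% = 1.946%.

1.946%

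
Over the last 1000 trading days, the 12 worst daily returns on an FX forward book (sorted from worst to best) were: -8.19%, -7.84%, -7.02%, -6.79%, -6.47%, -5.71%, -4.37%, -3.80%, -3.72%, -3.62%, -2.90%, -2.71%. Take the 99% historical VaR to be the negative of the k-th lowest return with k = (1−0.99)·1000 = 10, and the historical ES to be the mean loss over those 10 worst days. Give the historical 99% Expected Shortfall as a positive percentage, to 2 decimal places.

The 10 worst returns sum to -57.53%.
ES = −(-57.53%) / 10 = 5.753% ≈ 5.75%.

5.75%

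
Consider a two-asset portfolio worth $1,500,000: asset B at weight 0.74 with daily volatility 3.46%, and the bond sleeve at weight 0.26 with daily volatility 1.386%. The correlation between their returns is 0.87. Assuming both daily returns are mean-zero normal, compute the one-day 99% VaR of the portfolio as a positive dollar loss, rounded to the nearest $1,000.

$100,000

σ_p² = 0.74²·3.46² + 0.26²·1.386² + 2·0.87·0.74·0.26·3.46·1.386 = 8.2909 (%²).
σ_p = √8.2909 = 2.879%.
At 99%, z = 2.326.
VaR = 2.326 × 2.879% = 6.697%; on $1,500,000 that is $100,455.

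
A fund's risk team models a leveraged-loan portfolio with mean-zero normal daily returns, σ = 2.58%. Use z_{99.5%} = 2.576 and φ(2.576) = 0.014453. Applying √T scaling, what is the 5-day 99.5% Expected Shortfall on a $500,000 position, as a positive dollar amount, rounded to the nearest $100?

$83,400

σ_{5d} = 2.58% × √5 = 5.769%.
ES multiplier = φ(z)/(1−α) = 0.014453/0.005 = 2.891.
ES = 5.769% × 2.891 = 16.678%; on $500,000: $83,390.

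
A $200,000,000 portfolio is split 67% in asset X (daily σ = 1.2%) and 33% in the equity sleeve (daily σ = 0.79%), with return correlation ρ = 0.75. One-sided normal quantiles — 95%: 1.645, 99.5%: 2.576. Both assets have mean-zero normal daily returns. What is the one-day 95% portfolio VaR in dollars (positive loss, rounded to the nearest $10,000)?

$3,340,000

σ_p² = 0.67²·1.2² + 0.33²·0.79² + 2·0.75·0.67·0.33·1.2·0.79 = 1.0288 (%²).
σ_p = √1.0288 = 1.014%.
VaR = 1.645 × 1.014% = 1.668%; on $200,000,000 that is $3,336,000.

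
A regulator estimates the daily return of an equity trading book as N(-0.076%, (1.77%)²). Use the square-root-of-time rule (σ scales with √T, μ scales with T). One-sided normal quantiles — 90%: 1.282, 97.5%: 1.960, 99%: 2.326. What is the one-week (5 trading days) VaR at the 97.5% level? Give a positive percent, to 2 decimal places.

σ_{5d} = 1.77% × √5 = 3.958%; μ_{5d} = 5 × -0.076% = -0.380%.
VaR = −(-0.380%) + 1.960 × 3.958% = 8.138%.

8.14%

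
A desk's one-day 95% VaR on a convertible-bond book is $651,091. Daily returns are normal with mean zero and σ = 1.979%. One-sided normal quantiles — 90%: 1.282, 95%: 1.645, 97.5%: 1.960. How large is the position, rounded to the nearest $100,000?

$20,000,000

VaR as a fraction of value: z·σ = 1.645 × 1.979% = 3.25545%.
Position = $651,091 / 0.0325546 = $20,000,000.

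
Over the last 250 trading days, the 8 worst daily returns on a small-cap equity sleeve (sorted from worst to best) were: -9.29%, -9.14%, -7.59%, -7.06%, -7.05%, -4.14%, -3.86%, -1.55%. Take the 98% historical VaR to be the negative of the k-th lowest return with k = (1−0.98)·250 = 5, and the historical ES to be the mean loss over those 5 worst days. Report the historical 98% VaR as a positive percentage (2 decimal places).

7.05%

k = 5; the 5th lowest return is -7.05%, so VaR = 7.05%.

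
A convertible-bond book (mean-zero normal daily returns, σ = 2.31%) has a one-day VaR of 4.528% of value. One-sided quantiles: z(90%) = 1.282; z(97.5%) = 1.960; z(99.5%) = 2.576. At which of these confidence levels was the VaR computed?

97.5%

Implied z = VaR/σ = 4.528 / 2.31 = 1.960.
This matches z(97.5%) = 1.960.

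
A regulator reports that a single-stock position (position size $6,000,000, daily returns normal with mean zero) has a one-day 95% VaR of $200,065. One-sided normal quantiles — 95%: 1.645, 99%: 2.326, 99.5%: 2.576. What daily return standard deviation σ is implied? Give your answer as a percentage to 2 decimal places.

2.03%

VaR as a fraction: $200,065 / $6,000,000 = 3.334%.
σ = VaR / z = 3.334% / 1.645 = 2.027%.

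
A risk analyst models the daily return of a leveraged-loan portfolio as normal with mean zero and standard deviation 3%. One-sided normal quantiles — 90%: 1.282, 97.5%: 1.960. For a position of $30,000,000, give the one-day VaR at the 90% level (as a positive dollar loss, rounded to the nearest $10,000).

VaR = z·σ = 1.282 × 3% = 3.846%.
On $30,000,000: 0.03846 × $30,000,000 = $1,153,800.

$1,150,000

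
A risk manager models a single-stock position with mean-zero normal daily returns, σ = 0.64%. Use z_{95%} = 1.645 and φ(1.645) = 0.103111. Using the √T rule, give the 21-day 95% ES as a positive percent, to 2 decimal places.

σ_{21d} = 0.64% × √21 = 2.933%.
ES multiplier = φ(z)/(1−α) = 0.103111/0.05 = 2.062.
ES = 2.933% × 2.062 = 6.048%.

6.05%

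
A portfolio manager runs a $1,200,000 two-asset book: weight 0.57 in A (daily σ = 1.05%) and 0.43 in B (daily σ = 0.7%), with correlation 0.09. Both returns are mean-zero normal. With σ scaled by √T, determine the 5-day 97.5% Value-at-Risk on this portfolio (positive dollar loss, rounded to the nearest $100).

σ_p = √(0.57²·1.05² + 0.43²·0.7² + 2·0.09·0.57·0.43·1.05·0.7) = 0.694%.
σ_{5d} = 0.694% × √5 = 1.552%.
z(97.5%) = 1.960.
VaR = 1.960 × 1.552% = 3.042%; on $1,200,000 that is $36,504.

$36,500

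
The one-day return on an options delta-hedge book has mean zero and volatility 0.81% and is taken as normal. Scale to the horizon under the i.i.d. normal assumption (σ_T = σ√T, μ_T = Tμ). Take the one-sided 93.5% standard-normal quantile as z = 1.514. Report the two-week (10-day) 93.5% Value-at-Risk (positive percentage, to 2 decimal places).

σ_{10d} = 0.81% × √10 = 2.561%.
VaR = 1.514 × 2.561% = 3.877%.

3.88%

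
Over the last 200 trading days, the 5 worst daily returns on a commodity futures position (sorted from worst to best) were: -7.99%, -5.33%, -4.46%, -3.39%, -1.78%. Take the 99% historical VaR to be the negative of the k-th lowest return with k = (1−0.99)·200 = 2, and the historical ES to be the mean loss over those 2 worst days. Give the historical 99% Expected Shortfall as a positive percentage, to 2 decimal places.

6.66%

The 2 worst returns sum to -13.32%.
ES = −(-13.32%) / 2 = 6.66%.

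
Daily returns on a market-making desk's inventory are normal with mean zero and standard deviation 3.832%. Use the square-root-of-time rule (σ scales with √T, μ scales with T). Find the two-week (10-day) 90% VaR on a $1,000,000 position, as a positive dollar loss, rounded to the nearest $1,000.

$155,000

At 90%, z = 1.282.
σ_{10d} = 3.832% × √10 = 12.118%.
VaR = 1.282 × 12.118% = 15.535%.
On $1,000,000: 0.15535 × $1,000,000 = $155,350.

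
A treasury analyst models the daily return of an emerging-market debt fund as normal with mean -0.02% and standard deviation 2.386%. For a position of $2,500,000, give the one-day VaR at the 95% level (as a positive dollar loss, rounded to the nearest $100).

$98,600

At 95% one-sided, z = 1.645.
VaR = −μ + z·σ = −(-0.02%) + 1.645 × 2.386% = 3.945%.
On $2,500,000: 0.03945 × $2,500,000 = $98,625.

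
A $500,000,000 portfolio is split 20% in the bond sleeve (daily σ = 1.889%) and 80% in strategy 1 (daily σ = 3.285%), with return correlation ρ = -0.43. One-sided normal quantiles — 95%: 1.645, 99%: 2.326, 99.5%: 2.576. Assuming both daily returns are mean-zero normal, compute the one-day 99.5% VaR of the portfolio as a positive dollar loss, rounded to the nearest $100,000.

$32,100,000

σ_p² = 0.2²·1.889² + 0.8²·3.285² + 2·-0.43·0.2·0.8·1.889·3.285 = 6.1953 (%²).
σ_p = √6.1953 = 2.489%.
VaR = 2.576 × 2.489% = 6.412%; on $500,000,000 that is $32,060,000.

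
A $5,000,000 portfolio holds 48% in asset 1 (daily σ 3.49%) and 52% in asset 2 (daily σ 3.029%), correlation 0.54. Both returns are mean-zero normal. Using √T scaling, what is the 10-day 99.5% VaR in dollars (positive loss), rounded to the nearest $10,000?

$1,160,000

σ_p = √(0.48²·3.49² + 0.52²·3.029² + 2·0.54·0.48·0.52·3.49·3.029) = 2.853%.
σ_{10d} = 2.853% × √10 = 9.022%.
z(99.5%) = 2.576.
VaR = 2.576 × 9.022% = 23.241%; on $5,000,000 that is $1,162,050.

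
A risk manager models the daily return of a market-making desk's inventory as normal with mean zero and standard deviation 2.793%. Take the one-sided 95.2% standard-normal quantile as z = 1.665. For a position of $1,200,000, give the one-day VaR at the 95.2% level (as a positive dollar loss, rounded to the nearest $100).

$55,800

VaR = z·σ = 1.665 × 2.793% = 4.650%.
On $1,200,000: 0.04650 × $1,200,000 = $55,800.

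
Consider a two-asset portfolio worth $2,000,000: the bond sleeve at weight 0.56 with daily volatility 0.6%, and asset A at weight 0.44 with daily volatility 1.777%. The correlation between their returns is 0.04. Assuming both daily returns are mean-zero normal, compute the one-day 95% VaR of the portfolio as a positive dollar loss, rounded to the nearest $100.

$28,400

σ_p² = 0.56²·0.6² + 0.44²·1.777² + 2·0.04·0.56·0.44·0.6·1.777 = 0.7452 (%²).
σ_p = √0.7452 = 0.863%.
At 95%, z = 1.645.
VaR = 1.645 × 0.863% = 1.420%; on $2,000,000 that is $28,400.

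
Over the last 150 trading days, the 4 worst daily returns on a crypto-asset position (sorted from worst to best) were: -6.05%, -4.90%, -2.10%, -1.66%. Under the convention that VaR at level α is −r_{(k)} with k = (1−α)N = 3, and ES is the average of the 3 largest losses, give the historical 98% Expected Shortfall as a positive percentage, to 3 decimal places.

The 3 worst returns sum to -13.05%.
ES = −(-13.05%) / 3 = 4.35% ≈ 4.350%.

4.350%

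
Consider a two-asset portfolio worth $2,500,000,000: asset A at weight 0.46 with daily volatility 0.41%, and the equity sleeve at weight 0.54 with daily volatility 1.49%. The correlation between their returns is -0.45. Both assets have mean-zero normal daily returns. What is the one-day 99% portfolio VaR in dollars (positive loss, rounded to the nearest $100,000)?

σ_p² = 0.46²·0.41² + 0.54²·1.49² + 2·-0.45·0.46·0.54·0.41·1.49 = 0.5464 (%²).
σ_p = √0.5464 = 0.739%.
At 99%, z = 2.326.
VaR = 2.326 × 0.739% = 1.719%; on $2,500,000,000 that is $42,975,000.

$43,000,000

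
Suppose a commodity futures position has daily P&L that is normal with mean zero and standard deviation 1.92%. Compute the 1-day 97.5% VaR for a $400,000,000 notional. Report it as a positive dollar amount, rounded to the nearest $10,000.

At 97.5% one-sided, z = 1.960.
VaR = z·σ = 1.960 × 1.92% = 3.763%.
On $400,000,000: 0.03763 × $400,000,000 = $15,052,000.

$15,050,000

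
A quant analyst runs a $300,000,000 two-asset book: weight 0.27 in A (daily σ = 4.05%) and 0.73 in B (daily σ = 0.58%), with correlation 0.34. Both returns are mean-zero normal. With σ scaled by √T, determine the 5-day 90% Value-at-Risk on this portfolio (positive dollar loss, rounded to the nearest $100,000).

$11,200,000

σ_p = √(0.27²·4.05² + 0.73²·0.58² + 2·0.34·0.27·0.73·4.05·0.58) = 1.300%.
σ_{5d} = 1.300% × √5 = 2.907%.
z(90%) = 1.282.
VaR = 1.282 × 2.907% = 3.727%; on $300,000,000 that is $11,181,000.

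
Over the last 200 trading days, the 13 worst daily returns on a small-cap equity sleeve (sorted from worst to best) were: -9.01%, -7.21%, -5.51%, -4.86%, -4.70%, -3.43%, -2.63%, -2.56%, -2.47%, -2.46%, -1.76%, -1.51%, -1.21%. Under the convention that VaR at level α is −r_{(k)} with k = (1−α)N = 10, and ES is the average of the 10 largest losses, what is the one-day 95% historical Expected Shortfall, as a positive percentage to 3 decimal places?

4.484%

The 10 worst returns sum to -44.84%.
ES = −(-44.84%) / 10 = 4.484%.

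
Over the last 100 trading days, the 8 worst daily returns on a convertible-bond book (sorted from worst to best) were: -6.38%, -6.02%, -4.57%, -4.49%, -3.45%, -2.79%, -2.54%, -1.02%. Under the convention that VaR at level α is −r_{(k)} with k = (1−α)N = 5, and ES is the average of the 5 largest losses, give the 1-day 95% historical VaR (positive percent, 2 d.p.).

3.45%

k = 5; the 5th lowest return is -3.45%, so VaR = 3.45%.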